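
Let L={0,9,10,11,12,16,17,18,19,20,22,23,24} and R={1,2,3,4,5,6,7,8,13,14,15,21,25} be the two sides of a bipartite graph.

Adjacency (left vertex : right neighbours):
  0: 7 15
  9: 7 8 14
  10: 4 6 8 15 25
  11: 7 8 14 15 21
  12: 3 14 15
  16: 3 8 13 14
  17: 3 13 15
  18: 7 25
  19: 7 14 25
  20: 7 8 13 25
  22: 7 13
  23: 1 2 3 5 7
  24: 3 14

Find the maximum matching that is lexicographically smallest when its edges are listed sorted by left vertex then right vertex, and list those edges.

Lex-smallest maximum matching: {(0,7), (9,8), (10,4), (11,21), (12,3), (16,13), (17,15), (18,25), (19,14), (23,1)}

|M| = 10 (so the lex-smallest maximum matching has 10 edges)
process left vertices in ascending order; for each, take the smallest-labelled available neighbour that still permits 10 edges overall, or leave it unmatched if none does
lex-smallest matching: {0-7, 9-8, 10-4, 11-21, 12-3, 16-13, 17-15, 18-25, 19-14, 23-1}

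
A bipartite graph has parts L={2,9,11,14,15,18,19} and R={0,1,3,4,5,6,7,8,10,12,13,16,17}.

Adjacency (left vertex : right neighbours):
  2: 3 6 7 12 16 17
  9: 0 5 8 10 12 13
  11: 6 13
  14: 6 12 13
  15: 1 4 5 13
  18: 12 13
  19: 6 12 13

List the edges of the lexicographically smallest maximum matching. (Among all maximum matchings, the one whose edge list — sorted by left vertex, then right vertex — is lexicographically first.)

Lex-smallest maximum matching: {(2,3), (9,0), (11,6), (14,12), (15,1), (18,13)}

|M| = 6 (so the lex-smallest maximum matching has 6 edges)
process left vertices in ascending order; for each, take the smallest-labelled available neighbour that still permits 6 edges overall, or leave it unmatched if none does
lex-smallest matching: {2-3, 9-0, 11-6, 14-12, 15-1, 18-13}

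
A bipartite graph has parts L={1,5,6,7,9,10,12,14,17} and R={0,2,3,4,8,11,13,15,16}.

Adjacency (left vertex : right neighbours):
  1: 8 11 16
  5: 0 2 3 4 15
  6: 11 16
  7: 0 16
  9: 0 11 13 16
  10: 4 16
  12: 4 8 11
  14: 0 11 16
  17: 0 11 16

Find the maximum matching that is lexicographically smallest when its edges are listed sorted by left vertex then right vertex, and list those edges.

|M| = 7 (so the lex-smallest maximum matching has 7 edges)
process left vertices in ascending order; for each, take the smallest-labelled available neighbour that still permits 7 edges overall, or leave it unmatched if none does
lex-smallest matching: {1-8, 5-2, 6-11, 7-0, 9-13, 10-4, 14-16}

Lex-smallest maximum matching: {(1,8), (5,2), (6,11), (7,0), (9,13), (10,4), (14,16)}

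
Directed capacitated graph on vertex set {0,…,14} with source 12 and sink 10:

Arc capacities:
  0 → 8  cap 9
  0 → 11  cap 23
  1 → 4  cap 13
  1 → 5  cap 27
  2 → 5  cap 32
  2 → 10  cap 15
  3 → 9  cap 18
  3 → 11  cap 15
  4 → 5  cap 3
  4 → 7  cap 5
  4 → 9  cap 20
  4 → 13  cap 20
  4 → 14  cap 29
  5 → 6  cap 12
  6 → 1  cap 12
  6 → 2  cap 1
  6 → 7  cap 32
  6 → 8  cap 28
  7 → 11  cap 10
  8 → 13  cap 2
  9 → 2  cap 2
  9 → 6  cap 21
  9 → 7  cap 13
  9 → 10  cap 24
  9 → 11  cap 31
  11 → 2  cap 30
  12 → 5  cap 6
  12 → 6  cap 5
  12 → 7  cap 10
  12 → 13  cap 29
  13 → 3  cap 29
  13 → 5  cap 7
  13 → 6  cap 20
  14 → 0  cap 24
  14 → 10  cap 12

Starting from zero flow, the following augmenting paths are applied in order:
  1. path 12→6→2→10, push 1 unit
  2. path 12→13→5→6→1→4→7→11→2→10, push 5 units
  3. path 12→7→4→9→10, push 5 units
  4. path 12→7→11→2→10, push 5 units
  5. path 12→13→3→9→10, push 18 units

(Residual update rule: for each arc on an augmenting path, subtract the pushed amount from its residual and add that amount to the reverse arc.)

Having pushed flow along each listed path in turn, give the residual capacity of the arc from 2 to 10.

after path 1 (12→6→2→10, push 1): res(2,10)=14
after path 2 (12→13→5→6→1→4→7→11→2→10, push 5): res(2,10)=9
after path 3 (12→7→4→9→10, push 5): res(2,10)=9
after path 4 (12→7→11→2→10, push 5): res(2,10)=4
after path 5 (12→13→3→9→10, push 18): res(2,10)=4

Residual capacity of (2,10): 4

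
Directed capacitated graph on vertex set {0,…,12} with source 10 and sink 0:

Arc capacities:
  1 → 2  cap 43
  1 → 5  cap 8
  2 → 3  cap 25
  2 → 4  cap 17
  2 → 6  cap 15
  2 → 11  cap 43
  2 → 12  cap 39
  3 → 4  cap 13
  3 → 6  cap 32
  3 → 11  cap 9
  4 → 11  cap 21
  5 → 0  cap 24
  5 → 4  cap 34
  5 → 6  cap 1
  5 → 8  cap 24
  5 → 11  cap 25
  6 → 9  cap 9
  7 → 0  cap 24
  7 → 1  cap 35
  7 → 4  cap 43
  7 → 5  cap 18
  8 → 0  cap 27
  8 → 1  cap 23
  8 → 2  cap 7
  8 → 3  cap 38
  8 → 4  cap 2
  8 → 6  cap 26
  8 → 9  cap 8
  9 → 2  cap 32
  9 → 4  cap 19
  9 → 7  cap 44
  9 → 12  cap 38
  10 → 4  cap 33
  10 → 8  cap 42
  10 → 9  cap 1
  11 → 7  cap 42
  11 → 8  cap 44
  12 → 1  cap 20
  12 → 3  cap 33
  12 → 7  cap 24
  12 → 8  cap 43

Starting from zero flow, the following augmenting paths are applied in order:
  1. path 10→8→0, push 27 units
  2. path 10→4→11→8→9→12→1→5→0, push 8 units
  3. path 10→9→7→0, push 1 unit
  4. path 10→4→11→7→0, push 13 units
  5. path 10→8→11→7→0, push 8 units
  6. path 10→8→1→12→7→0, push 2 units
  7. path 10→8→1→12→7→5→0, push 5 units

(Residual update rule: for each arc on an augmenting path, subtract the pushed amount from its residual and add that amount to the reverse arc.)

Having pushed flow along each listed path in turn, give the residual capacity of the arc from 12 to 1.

Residual capacity of (12,1): 19

after path 1 (10→8→0, push 27): res(12,1)=20
after path 2 (10→4→11→8→9→12→1→5→0, push 8): res(12,1)=12
after path 3 (10→9→7→0, push 1): res(12,1)=12
after path 4 (10→4→11→7→0, push 13): res(12,1)=12
after path 5 (10→8→11→7→0, push 8): res(12,1)=12
after path 6 (10→8→1→12→7→0, push 2): res(12,1)=14
after path 7 (10→8→1→12→7→5→0, push 5): res(12,1)=19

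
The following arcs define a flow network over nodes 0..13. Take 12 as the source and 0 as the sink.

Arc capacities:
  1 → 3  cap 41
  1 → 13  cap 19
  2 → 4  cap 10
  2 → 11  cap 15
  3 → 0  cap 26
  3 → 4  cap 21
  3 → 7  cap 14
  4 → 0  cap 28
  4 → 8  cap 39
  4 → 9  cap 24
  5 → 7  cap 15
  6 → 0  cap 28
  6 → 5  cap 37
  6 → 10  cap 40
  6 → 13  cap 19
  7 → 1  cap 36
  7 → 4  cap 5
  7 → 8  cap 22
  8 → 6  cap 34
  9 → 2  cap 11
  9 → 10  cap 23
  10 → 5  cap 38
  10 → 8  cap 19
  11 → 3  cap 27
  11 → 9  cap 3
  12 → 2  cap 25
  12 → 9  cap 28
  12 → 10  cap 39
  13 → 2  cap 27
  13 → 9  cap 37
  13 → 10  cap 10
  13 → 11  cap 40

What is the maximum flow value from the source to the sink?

augment #1: 12→2→4→0 bottleneck 10, total now 10
augment #2: 12→2→11→3→0 bottleneck 15, total now 25
augment #3: 12→10→8→6→0 bottleneck 19, total now 44
augment #4: 12→10→5→7→4→0 bottleneck 5, total now 49
augment #5: 12→10→5→7→1→3→0 bottleneck 10, total now 59

Maximum flow value: 59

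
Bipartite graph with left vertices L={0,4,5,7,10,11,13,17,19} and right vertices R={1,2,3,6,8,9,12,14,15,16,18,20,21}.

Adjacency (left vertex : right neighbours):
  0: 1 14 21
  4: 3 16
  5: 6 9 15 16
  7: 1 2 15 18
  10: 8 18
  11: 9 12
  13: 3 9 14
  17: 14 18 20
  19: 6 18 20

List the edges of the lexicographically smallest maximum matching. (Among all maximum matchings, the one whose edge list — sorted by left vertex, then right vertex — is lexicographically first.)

Lex-smallest maximum matching: {(0,1), (4,3), (5,6), (7,2), (10,8), (11,9), (13,14), (17,18), (19,20)}

|M| = 9 (so the lex-smallest maximum matching has 9 edges)
process left vertices in ascending order; for each, take the smallest-labelled available neighbour that still permits 9 edges overall, or leave it unmatched if none does
lex-smallest matching: {0-1, 4-3, 5-6, 7-2, 10-8, 11-9, 13-14, 17-18, 19-20}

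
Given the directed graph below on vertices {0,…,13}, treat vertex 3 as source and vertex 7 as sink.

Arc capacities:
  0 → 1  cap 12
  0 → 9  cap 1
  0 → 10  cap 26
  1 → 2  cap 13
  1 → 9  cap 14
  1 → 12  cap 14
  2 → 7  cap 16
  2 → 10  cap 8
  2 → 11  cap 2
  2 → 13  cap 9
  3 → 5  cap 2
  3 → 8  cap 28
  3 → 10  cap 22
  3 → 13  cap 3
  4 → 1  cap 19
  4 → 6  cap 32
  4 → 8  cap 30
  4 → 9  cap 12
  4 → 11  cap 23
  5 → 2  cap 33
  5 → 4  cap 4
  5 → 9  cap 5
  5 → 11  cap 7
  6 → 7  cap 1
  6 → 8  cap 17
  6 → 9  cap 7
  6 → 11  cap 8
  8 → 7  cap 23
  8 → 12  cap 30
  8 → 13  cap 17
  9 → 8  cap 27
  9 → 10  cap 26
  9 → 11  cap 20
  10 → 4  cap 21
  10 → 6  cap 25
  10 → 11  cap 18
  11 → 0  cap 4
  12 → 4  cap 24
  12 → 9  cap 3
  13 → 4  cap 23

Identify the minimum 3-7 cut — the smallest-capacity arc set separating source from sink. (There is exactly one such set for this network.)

augment #1: 3→8→7 push 23
augment #2: 3→5→2→7 push 2
augment #3: 3→10→6→7 push 1
augment #4: 3→10→4→1→2→7 push 13
max flow = 39; residual-reachable set from 3 gives S-side
cut edges (S→T): {(1,2), (3,5), (6,7), (8,7)} total cap 39

Min-cut arcs: {(1,2), (3,5), (6,7), (8,7)} (total capacity 39)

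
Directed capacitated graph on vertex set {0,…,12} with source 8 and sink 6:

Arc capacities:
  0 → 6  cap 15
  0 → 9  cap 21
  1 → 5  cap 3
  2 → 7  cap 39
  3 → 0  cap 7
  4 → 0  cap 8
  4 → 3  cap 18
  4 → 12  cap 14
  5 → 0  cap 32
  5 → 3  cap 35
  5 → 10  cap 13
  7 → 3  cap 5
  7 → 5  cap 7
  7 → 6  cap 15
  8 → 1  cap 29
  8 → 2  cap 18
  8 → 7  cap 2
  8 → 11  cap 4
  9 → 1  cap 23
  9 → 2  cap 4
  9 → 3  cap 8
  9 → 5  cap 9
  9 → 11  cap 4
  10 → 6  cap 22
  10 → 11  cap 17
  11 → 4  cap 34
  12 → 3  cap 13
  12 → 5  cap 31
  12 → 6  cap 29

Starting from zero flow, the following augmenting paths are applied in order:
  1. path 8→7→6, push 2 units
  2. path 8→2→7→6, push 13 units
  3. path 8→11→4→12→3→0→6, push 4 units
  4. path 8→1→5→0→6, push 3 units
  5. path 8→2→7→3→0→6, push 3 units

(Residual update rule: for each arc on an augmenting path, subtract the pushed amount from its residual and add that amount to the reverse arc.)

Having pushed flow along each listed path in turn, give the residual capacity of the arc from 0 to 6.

Residual capacity of (0,6): 5

after path 1 (8→7→6, push 2): res(0,6)=15
after path 2 (8→2→7→6, push 13): res(0,6)=15
after path 3 (8→11→4→12→3→0→6, push 4): res(0,6)=11
after path 4 (8→1→5→0→6, push 3): res(0,6)=8
after path 5 (8→2→7→3→0→6, push 3): res(0,6)=5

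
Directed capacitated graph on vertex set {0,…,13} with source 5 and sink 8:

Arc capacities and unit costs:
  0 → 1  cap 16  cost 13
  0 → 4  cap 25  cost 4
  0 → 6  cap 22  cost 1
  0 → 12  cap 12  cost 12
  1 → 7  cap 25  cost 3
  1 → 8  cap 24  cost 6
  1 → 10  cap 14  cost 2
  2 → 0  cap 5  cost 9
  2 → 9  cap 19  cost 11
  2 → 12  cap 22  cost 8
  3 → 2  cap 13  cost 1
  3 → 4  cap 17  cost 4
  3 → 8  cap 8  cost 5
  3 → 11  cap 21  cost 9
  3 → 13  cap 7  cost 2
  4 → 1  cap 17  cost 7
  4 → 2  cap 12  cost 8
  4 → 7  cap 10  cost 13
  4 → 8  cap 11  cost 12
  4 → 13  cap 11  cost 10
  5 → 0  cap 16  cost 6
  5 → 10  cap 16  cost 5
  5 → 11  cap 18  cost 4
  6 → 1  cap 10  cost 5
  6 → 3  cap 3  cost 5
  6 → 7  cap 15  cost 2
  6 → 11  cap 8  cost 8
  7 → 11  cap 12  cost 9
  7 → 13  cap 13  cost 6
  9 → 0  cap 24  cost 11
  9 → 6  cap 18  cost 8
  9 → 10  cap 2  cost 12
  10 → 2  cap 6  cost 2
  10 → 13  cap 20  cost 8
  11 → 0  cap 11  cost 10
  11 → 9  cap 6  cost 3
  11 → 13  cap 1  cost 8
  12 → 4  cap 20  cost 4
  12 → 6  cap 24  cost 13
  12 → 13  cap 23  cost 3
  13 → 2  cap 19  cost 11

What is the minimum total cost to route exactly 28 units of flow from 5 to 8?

shortest-cost path #1: 5→0→6→3→8 push 3 @ unit cost 17 (adds 51)
shortest-cost path #2: 5→0→6→1→8 push 10 @ unit cost 18 (adds 180)
shortest-cost path #3: 5→0→4→8 push 3 @ unit cost 22 (adds 66)
shortest-cost path #4: 5→11→0→4→8 push 8 @ unit cost 30 (adds 240)
shortest-cost path #5: 5→11→0→4→1→8 push 3 @ unit cost 31 (adds 93)
shortest-cost path #6: 5→11→9→6→0→4→1→8 push 1 @ unit cost 31 (adds 31)
total cost = 661

Minimum cost for 28 units: 661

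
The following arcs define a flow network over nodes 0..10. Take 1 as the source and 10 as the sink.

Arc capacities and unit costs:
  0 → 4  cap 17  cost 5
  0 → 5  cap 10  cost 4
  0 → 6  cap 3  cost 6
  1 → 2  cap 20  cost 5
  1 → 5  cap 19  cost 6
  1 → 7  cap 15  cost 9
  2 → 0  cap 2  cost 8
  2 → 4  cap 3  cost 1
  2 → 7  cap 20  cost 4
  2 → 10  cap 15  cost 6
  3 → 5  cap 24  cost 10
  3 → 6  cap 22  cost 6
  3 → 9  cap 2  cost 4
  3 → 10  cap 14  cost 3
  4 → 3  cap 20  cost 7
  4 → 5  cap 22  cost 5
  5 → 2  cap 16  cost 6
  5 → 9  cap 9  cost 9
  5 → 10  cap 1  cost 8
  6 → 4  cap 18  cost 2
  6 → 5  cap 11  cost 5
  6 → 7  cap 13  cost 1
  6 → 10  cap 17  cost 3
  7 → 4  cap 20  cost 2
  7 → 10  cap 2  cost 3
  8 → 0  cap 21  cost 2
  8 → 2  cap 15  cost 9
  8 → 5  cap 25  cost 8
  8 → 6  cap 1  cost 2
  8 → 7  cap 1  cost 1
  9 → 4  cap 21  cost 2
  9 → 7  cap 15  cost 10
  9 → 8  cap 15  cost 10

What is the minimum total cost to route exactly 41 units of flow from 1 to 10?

Minimum cost for 41 units: 742

shortest-cost path #1: 1→2→10 push 15 @ unit cost 11 (adds 165)
shortest-cost path #2: 1→7→10 push 2 @ unit cost 12 (adds 24)
shortest-cost path #3: 1→5→10 push 1 @ unit cost 14 (adds 14)
shortest-cost path #4: 1→2→4→3→10 push 3 @ unit cost 16 (adds 48)
shortest-cost path #5: 1→7→4→3→10 push 11 @ unit cost 21 (adds 231)
shortest-cost path #6: 1→2→0→6→10 push 2 @ unit cost 22 (adds 44)
shortest-cost path #7: 1→7→4→3→6→10 push 2 @ unit cost 27 (adds 54)
shortest-cost path #8: 1→5→9→8→6→10 push 1 @ unit cost 30 (adds 30)
shortest-cost path #9: 1→5→9→4→3→6→10 push 4 @ unit cost 33 (adds 132)
total cost = 742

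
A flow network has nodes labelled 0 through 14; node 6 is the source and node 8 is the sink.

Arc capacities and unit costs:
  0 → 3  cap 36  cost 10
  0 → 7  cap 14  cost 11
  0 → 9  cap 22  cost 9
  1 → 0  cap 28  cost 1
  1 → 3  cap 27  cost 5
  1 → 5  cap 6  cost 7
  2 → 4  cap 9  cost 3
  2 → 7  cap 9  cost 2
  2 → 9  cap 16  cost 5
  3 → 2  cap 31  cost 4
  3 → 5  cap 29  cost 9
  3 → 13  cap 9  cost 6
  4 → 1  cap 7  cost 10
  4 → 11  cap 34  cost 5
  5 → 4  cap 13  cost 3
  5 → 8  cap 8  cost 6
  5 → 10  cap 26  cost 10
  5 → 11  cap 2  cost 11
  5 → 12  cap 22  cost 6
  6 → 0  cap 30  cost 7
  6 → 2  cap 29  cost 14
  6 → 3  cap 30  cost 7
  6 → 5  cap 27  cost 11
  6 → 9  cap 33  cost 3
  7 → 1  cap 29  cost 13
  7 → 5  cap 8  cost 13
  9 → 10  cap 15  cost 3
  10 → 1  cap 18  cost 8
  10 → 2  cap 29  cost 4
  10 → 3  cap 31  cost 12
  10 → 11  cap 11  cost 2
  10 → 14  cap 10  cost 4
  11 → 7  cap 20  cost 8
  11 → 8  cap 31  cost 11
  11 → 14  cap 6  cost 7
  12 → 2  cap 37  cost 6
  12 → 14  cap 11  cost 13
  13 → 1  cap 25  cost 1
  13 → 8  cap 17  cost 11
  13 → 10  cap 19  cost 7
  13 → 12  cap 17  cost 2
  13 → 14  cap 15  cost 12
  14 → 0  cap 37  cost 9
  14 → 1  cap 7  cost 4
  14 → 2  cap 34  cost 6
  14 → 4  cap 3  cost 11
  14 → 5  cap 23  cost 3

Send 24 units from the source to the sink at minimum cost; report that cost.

shortest-cost path #1: 6→5→8 push 8 @ unit cost 17 (adds 136)
shortest-cost path #2: 6→9→10→11→8 push 11 @ unit cost 19 (adds 209)
shortest-cost path #3: 6→3→13→8 push 5 @ unit cost 24 (adds 120)
total cost = 465

Minimum cost for 24 units: 465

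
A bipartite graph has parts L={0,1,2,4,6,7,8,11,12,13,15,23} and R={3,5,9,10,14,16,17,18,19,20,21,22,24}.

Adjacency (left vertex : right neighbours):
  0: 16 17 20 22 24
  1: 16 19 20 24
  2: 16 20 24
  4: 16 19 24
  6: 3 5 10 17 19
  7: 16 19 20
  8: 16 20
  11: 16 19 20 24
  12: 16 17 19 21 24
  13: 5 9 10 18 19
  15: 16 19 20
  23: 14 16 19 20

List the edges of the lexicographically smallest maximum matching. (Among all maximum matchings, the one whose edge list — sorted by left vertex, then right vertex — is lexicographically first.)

Lex-smallest maximum matching: {(0,17), (1,16), (2,20), (4,19), (6,3), (11,24), (12,21), (13,5), (23,14)}

|M| = 9 (so the lex-smallest maximum matching has 9 edges)
process left vertices in ascending order; for each, take the smallest-labelled available neighbour that still permits 9 edges overall, or leave it unmatched if none does
lex-smallest matching: {0-17, 1-16, 2-20, 4-19, 6-3, 11-24, 12-21, 13-5, 23-14}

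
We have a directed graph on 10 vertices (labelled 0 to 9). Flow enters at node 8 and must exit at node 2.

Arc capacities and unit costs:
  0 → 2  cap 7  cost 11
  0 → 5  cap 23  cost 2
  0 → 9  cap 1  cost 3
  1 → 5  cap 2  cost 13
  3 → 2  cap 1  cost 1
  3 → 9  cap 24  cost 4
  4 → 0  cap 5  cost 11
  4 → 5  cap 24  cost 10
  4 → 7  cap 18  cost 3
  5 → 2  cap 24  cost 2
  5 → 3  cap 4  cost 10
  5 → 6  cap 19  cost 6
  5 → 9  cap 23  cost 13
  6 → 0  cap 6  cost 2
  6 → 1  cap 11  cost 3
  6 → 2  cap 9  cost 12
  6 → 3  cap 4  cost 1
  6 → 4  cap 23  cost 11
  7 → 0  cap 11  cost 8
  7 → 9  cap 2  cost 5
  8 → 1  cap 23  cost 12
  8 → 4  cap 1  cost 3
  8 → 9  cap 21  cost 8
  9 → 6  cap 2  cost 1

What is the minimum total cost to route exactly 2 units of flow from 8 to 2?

Minimum cost for 2 units: 26

shortest-cost path #1: 8→9→6→3→2 push 1 @ unit cost 11 (adds 11)
shortest-cost path #2: 8→4→5→2 push 1 @ unit cost 15 (adds 15)
total cost = 26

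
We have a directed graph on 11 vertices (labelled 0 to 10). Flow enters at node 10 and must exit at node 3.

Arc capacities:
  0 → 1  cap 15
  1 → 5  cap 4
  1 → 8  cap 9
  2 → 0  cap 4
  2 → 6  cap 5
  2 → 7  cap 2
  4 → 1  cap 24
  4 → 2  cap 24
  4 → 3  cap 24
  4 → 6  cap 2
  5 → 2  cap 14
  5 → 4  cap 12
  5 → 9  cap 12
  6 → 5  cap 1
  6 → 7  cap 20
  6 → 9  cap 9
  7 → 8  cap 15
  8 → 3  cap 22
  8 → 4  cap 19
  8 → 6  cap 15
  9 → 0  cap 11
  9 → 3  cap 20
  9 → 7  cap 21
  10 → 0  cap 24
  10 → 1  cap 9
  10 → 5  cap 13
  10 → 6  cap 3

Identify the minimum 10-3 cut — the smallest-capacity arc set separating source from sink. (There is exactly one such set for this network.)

Min-cut arcs: {(1,5), (1,8), (10,5), (10,6)} (total capacity 29)

augment #1: 10→1→8→3 push 9
augment #2: 10→5→4→3 push 12
augment #3: 10→5→9→3 push 1
augment #4: 10→6→9→3 push 3
augment #5: 10→0→1→5→9→3 push 4
max flow = 29; residual-reachable set from 10 gives S-side
cut edges (S→T): {(1,5), (1,8), (10,5), (10,6)} total cap 29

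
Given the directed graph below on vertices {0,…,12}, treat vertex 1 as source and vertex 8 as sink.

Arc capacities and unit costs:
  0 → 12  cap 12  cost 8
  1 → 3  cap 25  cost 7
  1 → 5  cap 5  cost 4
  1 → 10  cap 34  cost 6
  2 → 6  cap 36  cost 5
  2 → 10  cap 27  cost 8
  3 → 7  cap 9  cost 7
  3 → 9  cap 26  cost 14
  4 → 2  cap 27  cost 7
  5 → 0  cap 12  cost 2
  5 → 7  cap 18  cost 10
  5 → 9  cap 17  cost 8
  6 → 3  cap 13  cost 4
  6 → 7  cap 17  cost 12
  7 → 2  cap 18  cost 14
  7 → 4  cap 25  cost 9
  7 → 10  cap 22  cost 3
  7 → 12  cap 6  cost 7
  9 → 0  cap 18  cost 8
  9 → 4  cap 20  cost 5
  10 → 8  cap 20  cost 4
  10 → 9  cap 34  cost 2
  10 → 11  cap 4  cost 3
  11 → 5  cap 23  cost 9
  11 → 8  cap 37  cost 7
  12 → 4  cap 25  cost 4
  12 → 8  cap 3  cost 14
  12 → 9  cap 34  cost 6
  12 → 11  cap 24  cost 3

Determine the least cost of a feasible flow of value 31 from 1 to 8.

shortest-cost path #1: 1→10→8 push 20 @ unit cost 10 (adds 200)
shortest-cost path #2: 1→10→11→8 push 4 @ unit cost 16 (adds 64)
shortest-cost path #3: 1→5→0→12→11→8 push 5 @ unit cost 24 (adds 120)
shortest-cost path #4: 1→3→7→12→11→8 push 2 @ unit cost 31 (adds 62)
total cost = 446

Minimum cost for 31 units: 446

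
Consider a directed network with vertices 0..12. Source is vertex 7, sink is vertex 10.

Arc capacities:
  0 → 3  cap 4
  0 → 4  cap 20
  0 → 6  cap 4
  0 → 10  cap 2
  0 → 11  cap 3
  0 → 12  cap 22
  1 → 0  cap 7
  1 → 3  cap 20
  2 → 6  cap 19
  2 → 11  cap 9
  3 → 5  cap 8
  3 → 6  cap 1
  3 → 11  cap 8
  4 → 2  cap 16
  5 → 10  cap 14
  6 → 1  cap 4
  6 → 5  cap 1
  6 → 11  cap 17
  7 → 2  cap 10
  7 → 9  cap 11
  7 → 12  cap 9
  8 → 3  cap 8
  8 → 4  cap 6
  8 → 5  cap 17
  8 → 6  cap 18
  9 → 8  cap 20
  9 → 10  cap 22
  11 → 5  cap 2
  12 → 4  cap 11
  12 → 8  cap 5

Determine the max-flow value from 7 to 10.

Maximum flow value: 23

augment #1: 7→9→10 bottleneck 11, total now 11
augment #2: 7→2→6→5→10 bottleneck 1, total now 12
augment #3: 7→2→11→5→10 bottleneck 2, total now 14
augment #4: 7→12→8→5→10 bottleneck 5, total now 19
augment #5: 7→2→6→1→0→10 bottleneck 2, total now 21
augment #6: 7→2→6→1→3→5→10 bottleneck 2, total now 23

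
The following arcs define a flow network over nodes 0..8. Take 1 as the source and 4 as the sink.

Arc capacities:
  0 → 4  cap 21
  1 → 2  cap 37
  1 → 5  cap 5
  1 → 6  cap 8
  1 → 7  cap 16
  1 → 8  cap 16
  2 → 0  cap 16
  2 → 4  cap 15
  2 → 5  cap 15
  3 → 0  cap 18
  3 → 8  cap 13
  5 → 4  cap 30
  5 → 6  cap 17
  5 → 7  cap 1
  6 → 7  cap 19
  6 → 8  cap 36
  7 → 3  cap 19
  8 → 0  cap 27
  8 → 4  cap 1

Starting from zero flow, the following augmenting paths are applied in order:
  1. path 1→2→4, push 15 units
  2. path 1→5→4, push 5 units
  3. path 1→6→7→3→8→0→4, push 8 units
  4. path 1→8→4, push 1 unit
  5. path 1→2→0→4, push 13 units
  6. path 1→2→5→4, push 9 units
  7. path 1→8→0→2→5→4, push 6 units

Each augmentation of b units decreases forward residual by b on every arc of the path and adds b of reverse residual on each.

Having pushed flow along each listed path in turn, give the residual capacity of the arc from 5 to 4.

Residual capacity of (5,4): 10

after path 1 (1→2→4, push 15): res(5,4)=30
after path 2 (1→5→4, push 5): res(5,4)=25
after path 3 (1→6→7→3→8→0→4, push 8): res(5,4)=25
after path 4 (1→8→4, push 1): res(5,4)=25
after path 5 (1→2→0→4, push 13): res(5,4)=25
after path 6 (1→2→5→4, push 9): res(5,4)=16
after path 7 (1→8→0→2→5→4, push 6): res(5,4)=10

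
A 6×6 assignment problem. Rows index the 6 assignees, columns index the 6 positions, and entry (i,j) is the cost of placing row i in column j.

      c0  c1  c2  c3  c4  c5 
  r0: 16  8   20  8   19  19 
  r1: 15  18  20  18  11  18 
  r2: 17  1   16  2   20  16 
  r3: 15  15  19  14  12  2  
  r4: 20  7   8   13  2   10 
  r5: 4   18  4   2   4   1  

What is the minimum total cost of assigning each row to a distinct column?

optimal assignment: row0→col3 (cost 8), row1→col0 (cost 15), row2→col1 (cost 1), row3→col5 (cost 2), row4→col4 (cost 2), row5→col2 (cost 4)
total = 8 + 15 + 1 + 2 + 2 + 4 = 32

Minimum assignment cost: 32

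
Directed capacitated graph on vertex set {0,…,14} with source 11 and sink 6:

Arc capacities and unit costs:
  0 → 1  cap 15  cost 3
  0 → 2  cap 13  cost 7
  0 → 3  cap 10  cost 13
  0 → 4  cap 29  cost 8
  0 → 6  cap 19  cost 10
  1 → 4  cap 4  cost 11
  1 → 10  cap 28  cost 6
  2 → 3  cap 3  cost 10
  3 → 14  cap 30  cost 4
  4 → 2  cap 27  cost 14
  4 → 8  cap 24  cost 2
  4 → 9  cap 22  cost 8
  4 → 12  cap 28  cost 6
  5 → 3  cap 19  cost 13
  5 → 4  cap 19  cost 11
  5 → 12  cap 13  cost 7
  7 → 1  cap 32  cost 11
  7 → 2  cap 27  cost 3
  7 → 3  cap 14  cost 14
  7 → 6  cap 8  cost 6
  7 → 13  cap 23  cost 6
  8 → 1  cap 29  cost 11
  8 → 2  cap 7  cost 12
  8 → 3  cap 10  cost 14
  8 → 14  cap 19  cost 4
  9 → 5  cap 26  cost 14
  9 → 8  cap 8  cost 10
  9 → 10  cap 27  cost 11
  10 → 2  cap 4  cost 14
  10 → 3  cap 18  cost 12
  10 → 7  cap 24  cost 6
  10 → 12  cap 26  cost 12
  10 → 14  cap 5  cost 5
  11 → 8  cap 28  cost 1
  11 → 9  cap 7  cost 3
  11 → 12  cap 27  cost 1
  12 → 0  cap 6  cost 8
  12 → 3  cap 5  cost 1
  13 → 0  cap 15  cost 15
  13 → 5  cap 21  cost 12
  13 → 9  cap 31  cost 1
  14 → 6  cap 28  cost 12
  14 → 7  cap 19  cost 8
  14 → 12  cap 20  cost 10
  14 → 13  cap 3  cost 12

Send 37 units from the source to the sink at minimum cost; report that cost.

Minimum cost for 37 units: 709

shortest-cost path #1: 11→8→14→6 push 19 @ unit cost 17 (adds 323)
shortest-cost path #2: 11→12→3→14→6 push 5 @ unit cost 18 (adds 90)
shortest-cost path #3: 11→12→0→6 push 6 @ unit cost 19 (adds 114)
shortest-cost path #4: 11→9→10→7→6 push 7 @ unit cost 26 (adds 182)
total cost = 709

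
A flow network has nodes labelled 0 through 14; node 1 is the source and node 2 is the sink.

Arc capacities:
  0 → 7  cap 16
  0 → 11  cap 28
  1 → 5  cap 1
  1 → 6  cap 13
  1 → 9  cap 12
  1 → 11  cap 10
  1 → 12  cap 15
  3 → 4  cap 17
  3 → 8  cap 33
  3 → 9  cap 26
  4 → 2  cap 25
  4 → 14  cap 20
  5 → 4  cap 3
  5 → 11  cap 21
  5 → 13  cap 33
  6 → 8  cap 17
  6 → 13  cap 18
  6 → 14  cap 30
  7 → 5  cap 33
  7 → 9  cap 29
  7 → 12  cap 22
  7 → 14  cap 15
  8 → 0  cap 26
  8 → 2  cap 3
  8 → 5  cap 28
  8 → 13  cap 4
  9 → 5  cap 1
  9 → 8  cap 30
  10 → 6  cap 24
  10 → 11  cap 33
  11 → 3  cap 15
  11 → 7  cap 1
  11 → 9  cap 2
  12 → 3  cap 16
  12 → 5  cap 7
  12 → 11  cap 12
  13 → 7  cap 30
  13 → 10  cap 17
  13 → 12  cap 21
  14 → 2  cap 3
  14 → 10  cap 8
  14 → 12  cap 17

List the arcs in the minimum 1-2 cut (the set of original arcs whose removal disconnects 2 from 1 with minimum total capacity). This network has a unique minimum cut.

Min-cut arcs: {(3,4), (5,4), (8,2), (14,2)} (total capacity 26)

augment #1: 1→5→4→2 push 1
augment #2: 1→6→8→2 push 3
augment #3: 1→6→14→2 push 3
augment #4: 1→9→5→4→2 push 1
augment #5: 1→11→3→4→2 push 10
augment #6: 1→12→3→4→2 push 7
augment #7: 1→12→5→4→2 push 1
max flow = 26; residual-reachable set from 1 gives S-side
cut edges (S→T): {(3,4), (5,4), (8,2), (14,2)} total cap 26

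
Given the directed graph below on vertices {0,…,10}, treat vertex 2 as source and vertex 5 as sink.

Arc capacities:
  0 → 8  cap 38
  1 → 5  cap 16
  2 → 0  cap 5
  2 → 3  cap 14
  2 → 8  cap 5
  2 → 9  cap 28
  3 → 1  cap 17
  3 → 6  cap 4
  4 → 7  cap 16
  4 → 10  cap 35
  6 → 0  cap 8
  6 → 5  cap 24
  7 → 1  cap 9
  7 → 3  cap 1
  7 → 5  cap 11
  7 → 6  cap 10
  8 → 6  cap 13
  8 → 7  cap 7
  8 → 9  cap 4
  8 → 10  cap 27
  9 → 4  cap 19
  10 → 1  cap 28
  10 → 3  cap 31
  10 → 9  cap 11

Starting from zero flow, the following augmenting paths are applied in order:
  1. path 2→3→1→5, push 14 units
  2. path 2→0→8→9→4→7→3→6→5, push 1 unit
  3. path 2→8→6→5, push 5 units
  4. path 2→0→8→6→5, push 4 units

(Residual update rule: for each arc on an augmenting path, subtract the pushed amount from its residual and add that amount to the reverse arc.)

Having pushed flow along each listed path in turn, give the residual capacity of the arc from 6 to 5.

after path 1 (2→3→1→5, push 14): res(6,5)=24
after path 2 (2→0→8→9→4→7→3→6→5, push 1): res(6,5)=23
after path 3 (2→8→6→5, push 5): res(6,5)=18
after path 4 (2→0→8→6→5, push 4): res(6,5)=14

Residual capacity of (6,5): 14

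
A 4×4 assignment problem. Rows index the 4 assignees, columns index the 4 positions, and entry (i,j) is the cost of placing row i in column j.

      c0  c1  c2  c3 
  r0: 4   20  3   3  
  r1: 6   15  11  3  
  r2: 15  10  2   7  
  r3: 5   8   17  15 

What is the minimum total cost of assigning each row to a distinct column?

Minimum assignment cost: 17

optimal assignment: row0→col0 (cost 4), row1→col3 (cost 3), row2→col2 (cost 2), row3→col1 (cost 8)
total = 4 + 3 + 2 + 8 = 17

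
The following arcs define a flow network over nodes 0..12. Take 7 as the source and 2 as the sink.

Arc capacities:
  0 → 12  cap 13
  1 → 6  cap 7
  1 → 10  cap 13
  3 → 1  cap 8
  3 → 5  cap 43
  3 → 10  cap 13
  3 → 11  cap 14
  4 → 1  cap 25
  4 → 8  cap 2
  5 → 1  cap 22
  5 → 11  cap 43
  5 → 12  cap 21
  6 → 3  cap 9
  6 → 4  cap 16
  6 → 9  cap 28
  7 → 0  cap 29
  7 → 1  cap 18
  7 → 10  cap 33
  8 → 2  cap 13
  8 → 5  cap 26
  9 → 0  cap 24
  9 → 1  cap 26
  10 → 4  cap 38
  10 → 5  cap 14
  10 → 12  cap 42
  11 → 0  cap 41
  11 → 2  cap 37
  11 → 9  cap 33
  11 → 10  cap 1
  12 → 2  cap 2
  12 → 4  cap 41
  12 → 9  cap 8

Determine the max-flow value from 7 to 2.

Maximum flow value: 25

augment #1: 7→0→12→2 bottleneck 2, total now 2
augment #2: 7→10→4→8→2 bottleneck 2, total now 4
augment #3: 7→10→5→11→2 bottleneck 14, total now 18
augment #4: 7→1→6→3→11→2 bottleneck 7, total now 25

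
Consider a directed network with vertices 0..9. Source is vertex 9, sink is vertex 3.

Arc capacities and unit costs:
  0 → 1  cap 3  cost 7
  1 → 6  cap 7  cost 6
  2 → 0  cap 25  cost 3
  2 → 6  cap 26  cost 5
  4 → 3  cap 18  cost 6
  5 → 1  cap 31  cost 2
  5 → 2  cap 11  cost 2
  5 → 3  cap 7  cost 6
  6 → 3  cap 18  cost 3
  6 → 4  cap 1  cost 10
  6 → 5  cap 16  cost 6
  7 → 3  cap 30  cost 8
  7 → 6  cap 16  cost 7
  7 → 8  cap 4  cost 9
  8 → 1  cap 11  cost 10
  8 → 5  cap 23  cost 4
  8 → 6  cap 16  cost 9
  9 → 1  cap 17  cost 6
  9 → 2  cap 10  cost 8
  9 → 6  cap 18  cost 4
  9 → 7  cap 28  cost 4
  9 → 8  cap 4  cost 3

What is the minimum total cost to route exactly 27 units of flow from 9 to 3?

shortest-cost path #1: 9→6→3 push 18 @ unit cost 7 (adds 126)
shortest-cost path #2: 9→7→3 push 9 @ unit cost 12 (adds 108)
total cost = 234

Minimum cost for 27 units: 234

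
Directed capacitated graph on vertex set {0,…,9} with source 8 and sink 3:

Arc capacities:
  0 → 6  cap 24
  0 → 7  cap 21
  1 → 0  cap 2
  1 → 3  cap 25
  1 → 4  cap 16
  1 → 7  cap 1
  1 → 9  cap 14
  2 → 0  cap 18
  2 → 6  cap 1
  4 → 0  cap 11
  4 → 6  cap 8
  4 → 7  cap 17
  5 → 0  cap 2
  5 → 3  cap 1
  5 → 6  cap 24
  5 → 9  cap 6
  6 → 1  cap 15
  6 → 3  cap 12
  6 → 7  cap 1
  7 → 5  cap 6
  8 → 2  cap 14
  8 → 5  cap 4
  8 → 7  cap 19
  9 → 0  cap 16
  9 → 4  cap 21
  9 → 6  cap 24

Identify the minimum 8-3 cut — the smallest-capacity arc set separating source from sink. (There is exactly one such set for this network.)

Min-cut arcs: {(7,5), (8,2), (8,5)} (total capacity 24)

augment #1: 8→5→3 push 1
augment #2: 8→2→6→3 push 1
augment #3: 8→5→6→3 push 3
augment #4: 8→2→0→6→3 push 8
augment #5: 8→2→0→6→1→3 push 5
augment #6: 8→7→5→6→1→3 push 6
max flow = 24; residual-reachable set from 8 gives S-side
cut edges (S→T): {(7,5), (8,2), (8,5)} total cap 24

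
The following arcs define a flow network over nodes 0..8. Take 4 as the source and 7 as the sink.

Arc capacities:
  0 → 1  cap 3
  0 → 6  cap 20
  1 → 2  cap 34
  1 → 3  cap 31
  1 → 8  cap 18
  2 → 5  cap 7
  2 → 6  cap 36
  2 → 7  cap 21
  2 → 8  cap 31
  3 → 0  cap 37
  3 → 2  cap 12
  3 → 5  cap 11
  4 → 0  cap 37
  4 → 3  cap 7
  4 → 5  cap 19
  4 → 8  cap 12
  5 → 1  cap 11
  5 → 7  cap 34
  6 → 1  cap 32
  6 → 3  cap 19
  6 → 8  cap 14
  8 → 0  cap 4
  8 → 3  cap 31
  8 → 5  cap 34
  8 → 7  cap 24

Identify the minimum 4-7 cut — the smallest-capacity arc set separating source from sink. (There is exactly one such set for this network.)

augment #1: 4→5→7 push 19
augment #2: 4→8→7 push 12
augment #3: 4→3→2→7 push 7
augment #4: 4→0→1→2→7 push 3
augment #5: 4→0→6→8→7 push 12
augment #6: 4→0→6→1→2→7 push 8
max flow = 61; residual-reachable set from 4 gives S-side
cut edges (S→T): {(0,1), (0,6), (4,3), (4,5), (4,8)} total cap 61

Min-cut arcs: {(0,1), (0,6), (4,3), (4,5), (4,8)} (total capacity 61)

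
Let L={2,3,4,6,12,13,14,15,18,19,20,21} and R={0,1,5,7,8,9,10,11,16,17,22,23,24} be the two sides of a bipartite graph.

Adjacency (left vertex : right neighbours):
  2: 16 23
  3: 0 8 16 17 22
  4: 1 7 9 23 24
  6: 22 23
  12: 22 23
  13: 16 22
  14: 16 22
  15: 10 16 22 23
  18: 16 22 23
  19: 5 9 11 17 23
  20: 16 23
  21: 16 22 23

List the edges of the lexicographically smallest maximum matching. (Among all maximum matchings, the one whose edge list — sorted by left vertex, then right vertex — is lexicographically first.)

|M| = 7 (so the lex-smallest maximum matching has 7 edges)
process left vertices in ascending order; for each, take the smallest-labelled available neighbour that still permits 7 edges overall, or leave it unmatched if none does
lex-smallest matching: {2-16, 3-0, 4-1, 6-22, 12-23, 15-10, 19-5}

Lex-smallest maximum matching: {(2,16), (3,0), (4,1), (6,22), (12,23), (15,10), (19,5)}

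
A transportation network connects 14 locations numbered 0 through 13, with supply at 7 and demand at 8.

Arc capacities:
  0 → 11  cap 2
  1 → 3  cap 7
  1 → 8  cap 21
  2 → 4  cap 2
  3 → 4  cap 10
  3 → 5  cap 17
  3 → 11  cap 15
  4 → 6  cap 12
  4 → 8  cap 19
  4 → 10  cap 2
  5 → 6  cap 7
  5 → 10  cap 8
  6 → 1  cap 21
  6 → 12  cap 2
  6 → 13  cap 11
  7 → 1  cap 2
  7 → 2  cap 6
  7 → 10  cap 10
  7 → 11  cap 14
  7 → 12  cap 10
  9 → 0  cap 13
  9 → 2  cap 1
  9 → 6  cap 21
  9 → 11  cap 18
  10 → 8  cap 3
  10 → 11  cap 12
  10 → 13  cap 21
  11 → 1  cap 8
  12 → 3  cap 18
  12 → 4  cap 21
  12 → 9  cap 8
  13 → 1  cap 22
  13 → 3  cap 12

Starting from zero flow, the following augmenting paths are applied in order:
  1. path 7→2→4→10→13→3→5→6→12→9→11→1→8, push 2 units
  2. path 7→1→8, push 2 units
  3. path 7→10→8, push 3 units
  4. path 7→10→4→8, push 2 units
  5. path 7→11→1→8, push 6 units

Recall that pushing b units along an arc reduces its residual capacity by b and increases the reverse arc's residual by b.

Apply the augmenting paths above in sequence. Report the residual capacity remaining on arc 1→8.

after path 1 (7→2→4→10→13→3→5→6→12→9→11→1→8, push 2): res(1,8)=19
after path 2 (7→1→8, push 2): res(1,8)=17
after path 3 (7→10→8, push 3): res(1,8)=17
after path 4 (7→10→4→8, push 2): res(1,8)=17
after path 5 (7→11→1→8, push 6): res(1,8)=11

Residual capacity of (1,8): 11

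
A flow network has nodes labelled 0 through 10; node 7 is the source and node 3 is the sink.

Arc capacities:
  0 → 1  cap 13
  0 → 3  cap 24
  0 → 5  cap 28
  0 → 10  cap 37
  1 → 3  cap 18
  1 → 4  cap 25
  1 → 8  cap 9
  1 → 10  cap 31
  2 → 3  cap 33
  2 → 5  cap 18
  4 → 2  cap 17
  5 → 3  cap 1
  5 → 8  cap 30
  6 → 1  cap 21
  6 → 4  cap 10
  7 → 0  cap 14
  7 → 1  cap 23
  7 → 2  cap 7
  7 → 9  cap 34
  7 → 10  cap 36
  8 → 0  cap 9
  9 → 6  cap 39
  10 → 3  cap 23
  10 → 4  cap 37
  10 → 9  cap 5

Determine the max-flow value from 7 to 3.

Maximum flow value: 88

augment #1: 7→0→3 bottleneck 14, total now 14
augment #2: 7→1→3 bottleneck 18, total now 32
augment #3: 7→2→3 bottleneck 7, total now 39
augment #4: 7→10→3 bottleneck 23, total now 62
augment #5: 7→1→4→2→3 bottleneck 5, total now 67
augment #6: 7→10→4→2→3 bottleneck 12, total now 79
augment #7: 7→9→6→1→8→0→3 bottleneck 9, total now 88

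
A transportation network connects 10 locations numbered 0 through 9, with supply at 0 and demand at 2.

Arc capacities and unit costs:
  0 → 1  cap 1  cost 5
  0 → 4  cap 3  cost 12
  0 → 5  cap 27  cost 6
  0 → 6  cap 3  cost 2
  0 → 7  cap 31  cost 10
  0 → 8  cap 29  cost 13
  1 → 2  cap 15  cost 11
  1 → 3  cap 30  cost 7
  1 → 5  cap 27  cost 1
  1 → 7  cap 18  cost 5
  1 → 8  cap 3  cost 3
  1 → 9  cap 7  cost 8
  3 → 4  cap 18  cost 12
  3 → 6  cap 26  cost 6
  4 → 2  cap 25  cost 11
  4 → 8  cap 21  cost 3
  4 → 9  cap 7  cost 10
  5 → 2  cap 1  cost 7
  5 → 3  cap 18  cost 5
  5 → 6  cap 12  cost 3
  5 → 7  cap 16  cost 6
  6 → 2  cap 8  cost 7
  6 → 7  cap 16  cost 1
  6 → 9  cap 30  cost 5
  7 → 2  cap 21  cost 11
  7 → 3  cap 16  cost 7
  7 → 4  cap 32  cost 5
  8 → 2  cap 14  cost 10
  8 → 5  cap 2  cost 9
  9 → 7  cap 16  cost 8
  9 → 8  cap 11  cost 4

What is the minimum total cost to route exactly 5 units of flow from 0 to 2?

shortest-cost path #1: 0→6→2 push 3 @ unit cost 9 (adds 27)
shortest-cost path #2: 0→5→2 push 1 @ unit cost 13 (adds 13)
shortest-cost path #3: 0→1→2 push 1 @ unit cost 16 (adds 16)
total cost = 56

Minimum cost for 5 units: 56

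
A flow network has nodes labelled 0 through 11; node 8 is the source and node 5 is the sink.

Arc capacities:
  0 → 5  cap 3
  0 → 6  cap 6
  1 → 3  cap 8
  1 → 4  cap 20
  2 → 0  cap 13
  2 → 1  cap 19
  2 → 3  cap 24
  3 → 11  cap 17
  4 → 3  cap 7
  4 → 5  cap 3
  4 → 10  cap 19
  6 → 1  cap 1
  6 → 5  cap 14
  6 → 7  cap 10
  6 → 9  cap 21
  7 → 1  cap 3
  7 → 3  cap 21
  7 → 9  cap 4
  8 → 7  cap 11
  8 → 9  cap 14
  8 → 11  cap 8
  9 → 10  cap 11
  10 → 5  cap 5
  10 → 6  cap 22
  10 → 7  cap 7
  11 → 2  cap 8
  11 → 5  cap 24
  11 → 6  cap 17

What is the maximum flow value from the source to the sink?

augment #1: 8→11→5 bottleneck 8, total now 8
augment #2: 8→9→10→5 bottleneck 5, total now 13
augment #3: 8→7→1→4→5 bottleneck 3, total now 16
augment #4: 8→7→3→11→5 bottleneck 8, total now 24
augment #5: 8→9→10→6→5 bottleneck 6, total now 30

Maximum flow value: 30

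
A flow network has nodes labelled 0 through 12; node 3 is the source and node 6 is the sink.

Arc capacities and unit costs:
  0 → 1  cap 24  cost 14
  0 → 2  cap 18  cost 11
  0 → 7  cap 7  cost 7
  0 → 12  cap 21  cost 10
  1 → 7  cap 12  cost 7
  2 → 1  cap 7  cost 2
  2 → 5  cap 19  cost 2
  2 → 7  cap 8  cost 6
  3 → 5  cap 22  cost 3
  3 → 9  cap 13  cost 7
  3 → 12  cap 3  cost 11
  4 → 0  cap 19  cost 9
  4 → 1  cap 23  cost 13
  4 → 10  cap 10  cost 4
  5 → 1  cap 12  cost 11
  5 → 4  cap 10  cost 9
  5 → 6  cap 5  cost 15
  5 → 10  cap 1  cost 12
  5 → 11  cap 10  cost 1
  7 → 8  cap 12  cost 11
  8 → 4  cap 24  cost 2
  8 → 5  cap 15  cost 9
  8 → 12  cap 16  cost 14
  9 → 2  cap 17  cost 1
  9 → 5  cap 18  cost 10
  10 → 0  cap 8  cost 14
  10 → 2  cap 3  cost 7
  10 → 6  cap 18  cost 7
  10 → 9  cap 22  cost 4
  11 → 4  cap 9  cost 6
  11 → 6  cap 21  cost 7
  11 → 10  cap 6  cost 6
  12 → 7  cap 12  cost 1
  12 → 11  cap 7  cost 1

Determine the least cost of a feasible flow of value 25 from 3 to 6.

shortest-cost path #1: 3→5→11→6 push 10 @ unit cost 11 (adds 110)
shortest-cost path #2: 3→5→6 push 5 @ unit cost 18 (adds 90)
shortest-cost path #3: 3→12→11→6 push 3 @ unit cost 19 (adds 57)
shortest-cost path #4: 3→5→10→6 push 1 @ unit cost 22 (adds 22)
shortest-cost path #5: 3→5→4→10→6 push 6 @ unit cost 23 (adds 138)
total cost = 417

Minimum cost for 25 units: 417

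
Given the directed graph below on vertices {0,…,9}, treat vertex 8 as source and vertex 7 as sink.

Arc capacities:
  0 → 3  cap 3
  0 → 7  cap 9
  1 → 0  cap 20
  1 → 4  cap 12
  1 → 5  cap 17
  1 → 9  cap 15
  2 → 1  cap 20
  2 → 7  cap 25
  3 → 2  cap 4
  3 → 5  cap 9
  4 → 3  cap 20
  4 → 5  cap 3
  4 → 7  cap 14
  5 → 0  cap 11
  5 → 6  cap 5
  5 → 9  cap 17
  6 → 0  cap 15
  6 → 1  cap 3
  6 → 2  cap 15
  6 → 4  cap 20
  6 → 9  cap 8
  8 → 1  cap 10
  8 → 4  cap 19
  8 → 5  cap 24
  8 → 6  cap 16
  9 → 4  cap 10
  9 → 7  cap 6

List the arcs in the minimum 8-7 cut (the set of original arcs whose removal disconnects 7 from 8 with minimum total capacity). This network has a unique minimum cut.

Min-cut arcs: {(0,7), (3,2), (4,7), (6,2), (9,7)} (total capacity 48)

augment #1: 8→4→7 push 14
augment #2: 8→1→0→7 push 9
augment #3: 8→1→9→7 push 1
augment #4: 8→5→9→7 push 5
augment #5: 8→6→2→7 push 15
augment #6: 8→4→3→2→7 push 4
max flow = 48; residual-reachable set from 8 gives S-side
cut edges (S→T): {(0,7), (3,2), (4,7), (6,2), (9,7)} total cap 48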